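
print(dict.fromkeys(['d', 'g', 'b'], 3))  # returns {'d': 3, 'g': 3, 'b': 3}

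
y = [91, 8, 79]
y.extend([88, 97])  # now [91, 8, 79, 88, 97]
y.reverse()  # [97, 88, 79, 8, 91]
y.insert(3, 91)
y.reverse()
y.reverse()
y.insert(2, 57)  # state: [97, 88, 57, 79, 91, 8, 91]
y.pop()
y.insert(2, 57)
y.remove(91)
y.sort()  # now [8, 57, 57, 79, 88, 97]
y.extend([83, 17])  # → [8, 57, 57, 79, 88, 97, 83, 17]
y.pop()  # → 17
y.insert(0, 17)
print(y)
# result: [17, 8, 57, 57, 79, 88, 97, 83]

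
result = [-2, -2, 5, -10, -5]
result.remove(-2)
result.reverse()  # [-5, -10, 5, -2]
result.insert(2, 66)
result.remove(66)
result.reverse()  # [-2, 5, -10, -5]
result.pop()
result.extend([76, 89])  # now [-2, 5, -10, 76, 89]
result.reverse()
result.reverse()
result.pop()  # 89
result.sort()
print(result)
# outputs [-10, -2, 5, 76]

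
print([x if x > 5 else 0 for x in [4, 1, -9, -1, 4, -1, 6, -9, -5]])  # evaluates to [0, 0, 0, 0, 0, 0, 6, 0, 0]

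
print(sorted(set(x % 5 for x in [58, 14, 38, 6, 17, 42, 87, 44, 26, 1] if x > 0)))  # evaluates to [1, 2, 3, 4]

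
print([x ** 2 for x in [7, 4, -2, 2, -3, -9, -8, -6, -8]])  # [49, 16, 4, 4, 9, 81, 64, 36, 64]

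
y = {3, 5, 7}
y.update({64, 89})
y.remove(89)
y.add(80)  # {3, 5, 7, 64, 80}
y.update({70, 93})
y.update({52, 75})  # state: {3, 5, 7, 52, 64, 70, 75, 80, 93}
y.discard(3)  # {5, 7, 52, 64, 70, 75, 80, 93}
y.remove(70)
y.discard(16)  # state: {5, 7, 52, 64, 75, 80, 93}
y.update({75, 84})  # {5, 7, 52, 64, 75, 80, 84, 93}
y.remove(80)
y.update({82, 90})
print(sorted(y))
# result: [5, 7, 52, 64, 75, 82, 84, 90, 93]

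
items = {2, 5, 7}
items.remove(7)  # {2, 5}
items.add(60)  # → {2, 5, 60}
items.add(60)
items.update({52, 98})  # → {2, 5, 52, 60, 98}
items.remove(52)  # {2, 5, 60, 98}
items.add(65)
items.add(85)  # {2, 5, 60, 65, 85, 98}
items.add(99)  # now {2, 5, 60, 65, 85, 98, 99}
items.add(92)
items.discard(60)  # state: {2, 5, 65, 85, 92, 98, 99}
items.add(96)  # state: {2, 5, 65, 85, 92, 96, 98, 99}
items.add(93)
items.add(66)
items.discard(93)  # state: {2, 5, 65, 66, 85, 92, 96, 98, 99}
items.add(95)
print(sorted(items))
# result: [2, 5, 65, 66, 85, 92, 95, 96, 98, 99]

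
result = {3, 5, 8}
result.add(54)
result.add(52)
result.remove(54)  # {3, 5, 8, 52}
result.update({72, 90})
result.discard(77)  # {3, 5, 8, 52, 72, 90}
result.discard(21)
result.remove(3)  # {5, 8, 52, 72, 90}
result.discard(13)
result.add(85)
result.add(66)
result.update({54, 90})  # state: {5, 8, 52, 54, 66, 72, 85, 90}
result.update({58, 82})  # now {5, 8, 52, 54, 58, 66, 72, 82, 85, 90}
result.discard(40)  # {5, 8, 52, 54, 58, 66, 72, 82, 85, 90}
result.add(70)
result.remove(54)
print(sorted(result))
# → [5, 8, 52, 58, 66, 70, 72, 82, 85, 90]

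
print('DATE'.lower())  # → date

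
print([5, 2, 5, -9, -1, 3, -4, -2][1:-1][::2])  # [2, -9, 3]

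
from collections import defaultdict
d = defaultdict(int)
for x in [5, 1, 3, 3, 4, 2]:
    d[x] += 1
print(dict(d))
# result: {5: 1, 1: 1, 3: 2, 4: 1, 2: 1}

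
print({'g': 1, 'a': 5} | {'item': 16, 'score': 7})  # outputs {'g': 1, 'a': 5, 'item': 16, 'score': 7}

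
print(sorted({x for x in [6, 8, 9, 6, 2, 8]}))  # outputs [2, 6, 8, 9]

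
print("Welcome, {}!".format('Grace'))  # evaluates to Welcome, Grace!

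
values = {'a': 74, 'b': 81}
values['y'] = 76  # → {'a': 74, 'b': 81, 'y': 76}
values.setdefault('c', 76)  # 76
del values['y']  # {'a': 74, 'b': 81, 'c': 76}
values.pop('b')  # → 81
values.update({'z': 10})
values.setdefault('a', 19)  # 74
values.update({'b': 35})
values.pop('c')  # 76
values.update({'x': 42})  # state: {'a': 74, 'z': 10, 'b': 35, 'x': 42}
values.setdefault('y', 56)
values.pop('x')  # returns 42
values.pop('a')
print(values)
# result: {'z': 10, 'b': 35, 'y': 56}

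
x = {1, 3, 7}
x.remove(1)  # {3, 7}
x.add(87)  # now {3, 7, 87}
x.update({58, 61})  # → {3, 7, 58, 61, 87}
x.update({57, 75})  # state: {3, 7, 57, 58, 61, 75, 87}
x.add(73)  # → {3, 7, 57, 58, 61, 73, 75, 87}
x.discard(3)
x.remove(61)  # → {7, 57, 58, 73, 75, 87}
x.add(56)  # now {7, 56, 57, 58, 73, 75, 87}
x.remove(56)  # {7, 57, 58, 73, 75, 87}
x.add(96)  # {7, 57, 58, 73, 75, 87, 96}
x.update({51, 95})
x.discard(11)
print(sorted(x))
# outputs [7, 51, 57, 58, 73, 75, 87, 95, 96]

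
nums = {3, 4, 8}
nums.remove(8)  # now {3, 4}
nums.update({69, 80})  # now {3, 4, 69, 80}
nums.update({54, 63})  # {3, 4, 54, 63, 69, 80}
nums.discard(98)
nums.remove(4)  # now {3, 54, 63, 69, 80}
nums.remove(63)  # {3, 54, 69, 80}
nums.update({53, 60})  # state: {3, 53, 54, 60, 69, 80}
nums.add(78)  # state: {3, 53, 54, 60, 69, 78, 80}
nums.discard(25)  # {3, 53, 54, 60, 69, 78, 80}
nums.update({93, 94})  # {3, 53, 54, 60, 69, 78, 80, 93, 94}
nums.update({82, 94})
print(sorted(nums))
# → [3, 53, 54, 60, 69, 78, 80, 82, 93, 94]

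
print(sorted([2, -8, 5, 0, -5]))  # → [-8, -5, 0, 2, 5]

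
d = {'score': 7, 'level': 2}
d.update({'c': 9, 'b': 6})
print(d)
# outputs {'score': 7, 'level': 2, 'c': 9, 'b': 6}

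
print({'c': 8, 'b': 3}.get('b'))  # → 3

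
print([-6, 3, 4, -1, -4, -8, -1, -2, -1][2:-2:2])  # [4, -4, -1]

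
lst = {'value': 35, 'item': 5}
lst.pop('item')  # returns 5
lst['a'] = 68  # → {'value': 35, 'a': 68}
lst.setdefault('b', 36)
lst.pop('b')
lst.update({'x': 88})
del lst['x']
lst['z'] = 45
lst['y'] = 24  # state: {'value': 35, 'a': 68, 'z': 45, 'y': 24}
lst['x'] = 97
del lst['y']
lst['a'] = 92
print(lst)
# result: {'value': 35, 'a': 92, 'z': 45, 'x': 97}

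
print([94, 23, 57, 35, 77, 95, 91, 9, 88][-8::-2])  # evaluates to [23]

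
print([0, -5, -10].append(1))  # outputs None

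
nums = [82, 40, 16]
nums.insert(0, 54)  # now [54, 82, 40, 16]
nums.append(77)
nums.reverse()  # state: [77, 16, 40, 82, 54]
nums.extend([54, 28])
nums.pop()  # 28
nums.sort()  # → [16, 40, 54, 54, 77, 82]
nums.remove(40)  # [16, 54, 54, 77, 82]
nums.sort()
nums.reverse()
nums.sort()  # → [16, 54, 54, 77, 82]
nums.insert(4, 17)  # [16, 54, 54, 77, 17, 82]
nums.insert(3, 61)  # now [16, 54, 54, 61, 77, 17, 82]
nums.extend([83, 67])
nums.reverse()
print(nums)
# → [67, 83, 82, 17, 77, 61, 54, 54, 16]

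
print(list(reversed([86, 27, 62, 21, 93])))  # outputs [93, 21, 62, 27, 86]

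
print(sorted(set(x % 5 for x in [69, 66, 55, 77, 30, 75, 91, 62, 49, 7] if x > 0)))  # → [0, 1, 2, 4]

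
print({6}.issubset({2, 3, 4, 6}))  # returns True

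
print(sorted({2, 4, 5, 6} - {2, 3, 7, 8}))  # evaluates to [4, 5, 6]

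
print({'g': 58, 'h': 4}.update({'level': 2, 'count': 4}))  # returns None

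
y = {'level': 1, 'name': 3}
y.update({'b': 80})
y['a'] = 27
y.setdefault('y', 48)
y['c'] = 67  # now {'level': 1, 'name': 3, 'b': 80, 'a': 27, 'y': 48, 'c': 67}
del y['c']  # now {'level': 1, 'name': 3, 'b': 80, 'a': 27, 'y': 48}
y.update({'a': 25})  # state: {'level': 1, 'name': 3, 'b': 80, 'a': 25, 'y': 48}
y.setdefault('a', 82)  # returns 25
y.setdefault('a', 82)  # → 25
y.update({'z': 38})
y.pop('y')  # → 48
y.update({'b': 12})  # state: {'level': 1, 'name': 3, 'b': 12, 'a': 25, 'z': 38}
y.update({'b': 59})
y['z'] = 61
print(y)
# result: {'level': 1, 'name': 3, 'b': 59, 'a': 25, 'z': 61}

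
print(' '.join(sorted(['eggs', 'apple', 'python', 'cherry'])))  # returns apple cherry eggs python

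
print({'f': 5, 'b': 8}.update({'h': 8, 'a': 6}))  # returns None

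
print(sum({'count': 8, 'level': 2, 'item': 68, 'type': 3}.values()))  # 81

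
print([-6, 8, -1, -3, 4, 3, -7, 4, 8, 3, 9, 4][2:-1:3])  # [-1, 3, 8]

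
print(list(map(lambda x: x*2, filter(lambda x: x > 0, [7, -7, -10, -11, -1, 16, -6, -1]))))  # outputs [14, 32]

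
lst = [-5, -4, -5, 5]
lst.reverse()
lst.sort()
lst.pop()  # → 5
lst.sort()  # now [-5, -5, -4]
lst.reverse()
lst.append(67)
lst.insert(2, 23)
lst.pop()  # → 67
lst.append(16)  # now [-4, -5, 23, -5, 16]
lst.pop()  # 16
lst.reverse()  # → [-5, 23, -5, -4]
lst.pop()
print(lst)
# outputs [-5, 23, -5]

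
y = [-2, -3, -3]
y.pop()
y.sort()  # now [-3, -2]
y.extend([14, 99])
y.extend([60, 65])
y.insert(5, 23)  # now [-3, -2, 14, 99, 60, 23, 65]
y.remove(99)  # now [-3, -2, 14, 60, 23, 65]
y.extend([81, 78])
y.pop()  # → 78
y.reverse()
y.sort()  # [-3, -2, 14, 23, 60, 65, 81]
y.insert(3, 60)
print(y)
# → [-3, -2, 14, 60, 23, 60, 65, 81]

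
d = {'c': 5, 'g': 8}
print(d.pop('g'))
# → 8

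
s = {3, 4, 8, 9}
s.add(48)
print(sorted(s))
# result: [3, 4, 8, 9, 48]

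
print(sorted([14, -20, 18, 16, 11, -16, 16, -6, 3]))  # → [-20, -16, -6, 3, 11, 14, 16, 16, 18]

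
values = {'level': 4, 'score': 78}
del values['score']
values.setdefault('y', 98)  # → 98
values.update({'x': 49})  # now {'level': 4, 'y': 98, 'x': 49}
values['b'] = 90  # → {'level': 4, 'y': 98, 'x': 49, 'b': 90}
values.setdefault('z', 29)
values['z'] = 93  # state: {'level': 4, 'y': 98, 'x': 49, 'b': 90, 'z': 93}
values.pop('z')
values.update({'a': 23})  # {'level': 4, 'y': 98, 'x': 49, 'b': 90, 'a': 23}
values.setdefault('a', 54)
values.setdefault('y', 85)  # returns 98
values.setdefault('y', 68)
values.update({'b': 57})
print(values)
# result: {'level': 4, 'y': 98, 'x': 49, 'b': 57, 'a': 23}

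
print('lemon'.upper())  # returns LEMON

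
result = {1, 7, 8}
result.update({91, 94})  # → {1, 7, 8, 91, 94}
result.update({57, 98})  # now {1, 7, 8, 57, 91, 94, 98}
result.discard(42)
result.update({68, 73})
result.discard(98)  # {1, 7, 8, 57, 68, 73, 91, 94}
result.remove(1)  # {7, 8, 57, 68, 73, 91, 94}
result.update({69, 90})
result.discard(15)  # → {7, 8, 57, 68, 69, 73, 90, 91, 94}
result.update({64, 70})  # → {7, 8, 57, 64, 68, 69, 70, 73, 90, 91, 94}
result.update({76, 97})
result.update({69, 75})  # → {7, 8, 57, 64, 68, 69, 70, 73, 75, 76, 90, 91, 94, 97}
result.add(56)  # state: {7, 8, 56, 57, 64, 68, 69, 70, 73, 75, 76, 90, 91, 94, 97}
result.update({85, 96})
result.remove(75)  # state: {7, 8, 56, 57, 64, 68, 69, 70, 73, 76, 85, 90, 91, 94, 96, 97}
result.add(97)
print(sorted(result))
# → [7, 8, 56, 57, 64, 68, 69, 70, 73, 76, 85, 90, 91, 94, 96, 97]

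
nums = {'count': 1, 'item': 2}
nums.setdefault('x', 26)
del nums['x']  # {'count': 1, 'item': 2}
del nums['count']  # {'item': 2}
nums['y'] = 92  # {'item': 2, 'y': 92}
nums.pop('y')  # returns 92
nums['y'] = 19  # {'item': 2, 'y': 19}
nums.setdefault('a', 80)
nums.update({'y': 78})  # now {'item': 2, 'y': 78, 'a': 80}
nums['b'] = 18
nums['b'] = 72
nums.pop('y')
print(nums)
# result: {'item': 2, 'a': 80, 'b': 72}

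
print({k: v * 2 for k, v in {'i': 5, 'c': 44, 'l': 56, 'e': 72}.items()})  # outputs {'i': 10, 'c': 88, 'l': 112, 'e': 144}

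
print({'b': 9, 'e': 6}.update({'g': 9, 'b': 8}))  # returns None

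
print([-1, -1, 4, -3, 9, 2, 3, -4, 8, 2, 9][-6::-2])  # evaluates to [2, -3, -1]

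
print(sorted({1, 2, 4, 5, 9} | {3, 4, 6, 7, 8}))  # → [1, 2, 3, 4, 5, 6, 7, 8, 9]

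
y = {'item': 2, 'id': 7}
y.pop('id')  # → 7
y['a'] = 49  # {'item': 2, 'a': 49}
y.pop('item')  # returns 2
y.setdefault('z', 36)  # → 36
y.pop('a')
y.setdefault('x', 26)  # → 26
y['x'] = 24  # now {'z': 36, 'x': 24}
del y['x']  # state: {'z': 36}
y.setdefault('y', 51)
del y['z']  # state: {'y': 51}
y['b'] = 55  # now {'y': 51, 'b': 55}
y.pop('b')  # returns 55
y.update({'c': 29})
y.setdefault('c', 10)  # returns 29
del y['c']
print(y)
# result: {'y': 51}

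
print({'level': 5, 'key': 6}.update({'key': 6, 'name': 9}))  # None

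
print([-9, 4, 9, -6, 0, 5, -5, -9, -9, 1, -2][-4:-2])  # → [-9, -9]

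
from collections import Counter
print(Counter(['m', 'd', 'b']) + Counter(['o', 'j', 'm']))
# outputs Counter({'m': 2, 'd': 1, 'b': 1, 'o': 1, 'j': 1})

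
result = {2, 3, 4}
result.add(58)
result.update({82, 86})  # {2, 3, 4, 58, 82, 86}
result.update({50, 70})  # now {2, 3, 4, 50, 58, 70, 82, 86}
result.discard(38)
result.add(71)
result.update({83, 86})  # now {2, 3, 4, 50, 58, 70, 71, 82, 83, 86}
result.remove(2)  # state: {3, 4, 50, 58, 70, 71, 82, 83, 86}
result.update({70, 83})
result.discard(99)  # {3, 4, 50, 58, 70, 71, 82, 83, 86}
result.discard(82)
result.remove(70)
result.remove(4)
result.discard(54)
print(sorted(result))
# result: [3, 50, 58, 71, 83, 86]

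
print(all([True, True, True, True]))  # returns True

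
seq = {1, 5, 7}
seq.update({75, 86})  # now {1, 5, 7, 75, 86}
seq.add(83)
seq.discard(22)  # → {1, 5, 7, 75, 83, 86}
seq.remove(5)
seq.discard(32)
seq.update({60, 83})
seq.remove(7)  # {1, 60, 75, 83, 86}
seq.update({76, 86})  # {1, 60, 75, 76, 83, 86}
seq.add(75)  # {1, 60, 75, 76, 83, 86}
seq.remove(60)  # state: {1, 75, 76, 83, 86}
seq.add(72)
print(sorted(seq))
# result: [1, 72, 75, 76, 83, 86]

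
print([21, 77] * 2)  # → [21, 77, 21, 77]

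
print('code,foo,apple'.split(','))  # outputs ['code', 'foo', 'apple']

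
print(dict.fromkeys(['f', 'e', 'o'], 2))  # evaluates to {'f': 2, 'e': 2, 'o': 2}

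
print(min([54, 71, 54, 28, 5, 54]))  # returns 5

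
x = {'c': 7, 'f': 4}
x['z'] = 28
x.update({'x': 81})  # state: {'c': 7, 'f': 4, 'z': 28, 'x': 81}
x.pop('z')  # 28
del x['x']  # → {'c': 7, 'f': 4}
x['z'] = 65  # {'c': 7, 'f': 4, 'z': 65}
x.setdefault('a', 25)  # 25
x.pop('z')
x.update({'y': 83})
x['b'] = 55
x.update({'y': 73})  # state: {'c': 7, 'f': 4, 'a': 25, 'y': 73, 'b': 55}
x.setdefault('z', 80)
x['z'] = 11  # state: {'c': 7, 'f': 4, 'a': 25, 'y': 73, 'b': 55, 'z': 11}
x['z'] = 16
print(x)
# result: {'c': 7, 'f': 4, 'a': 25, 'y': 73, 'b': 55, 'z': 16}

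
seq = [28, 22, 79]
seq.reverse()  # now [79, 22, 28]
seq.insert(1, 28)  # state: [79, 28, 22, 28]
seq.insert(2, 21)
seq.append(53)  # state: [79, 28, 21, 22, 28, 53]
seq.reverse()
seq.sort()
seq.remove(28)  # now [21, 22, 28, 53, 79]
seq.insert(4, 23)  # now [21, 22, 28, 53, 23, 79]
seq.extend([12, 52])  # [21, 22, 28, 53, 23, 79, 12, 52]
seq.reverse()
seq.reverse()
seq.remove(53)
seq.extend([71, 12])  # [21, 22, 28, 23, 79, 12, 52, 71, 12]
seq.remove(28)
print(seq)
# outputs [21, 22, 23, 79, 12, 52, 71, 12]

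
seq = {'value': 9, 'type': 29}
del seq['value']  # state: {'type': 29}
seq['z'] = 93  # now {'type': 29, 'z': 93}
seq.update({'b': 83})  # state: {'type': 29, 'z': 93, 'b': 83}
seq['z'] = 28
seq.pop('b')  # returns 83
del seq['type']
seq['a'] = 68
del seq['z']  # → {'a': 68}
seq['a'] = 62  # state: {'a': 62}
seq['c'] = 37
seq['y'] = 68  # {'a': 62, 'c': 37, 'y': 68}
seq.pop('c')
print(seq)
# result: {'a': 62, 'y': 68}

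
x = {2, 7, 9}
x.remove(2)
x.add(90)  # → {7, 9, 90}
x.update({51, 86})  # {7, 9, 51, 86, 90}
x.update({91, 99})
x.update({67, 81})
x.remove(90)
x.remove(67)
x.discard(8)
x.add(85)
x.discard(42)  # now {7, 9, 51, 81, 85, 86, 91, 99}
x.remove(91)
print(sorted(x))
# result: [7, 9, 51, 81, 85, 86, 99]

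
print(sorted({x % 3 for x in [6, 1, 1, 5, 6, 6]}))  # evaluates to [0, 1, 2]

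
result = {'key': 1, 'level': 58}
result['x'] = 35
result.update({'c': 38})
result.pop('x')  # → 35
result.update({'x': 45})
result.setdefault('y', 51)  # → 51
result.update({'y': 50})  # {'key': 1, 'level': 58, 'c': 38, 'x': 45, 'y': 50}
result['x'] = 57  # {'key': 1, 'level': 58, 'c': 38, 'x': 57, 'y': 50}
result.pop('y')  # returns 50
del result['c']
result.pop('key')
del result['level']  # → {'x': 57}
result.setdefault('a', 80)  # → 80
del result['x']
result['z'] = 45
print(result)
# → {'a': 80, 'z': 45}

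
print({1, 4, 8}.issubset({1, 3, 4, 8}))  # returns True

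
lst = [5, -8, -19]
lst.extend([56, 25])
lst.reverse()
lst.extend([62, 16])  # [25, 56, -19, -8, 5, 62, 16]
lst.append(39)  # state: [25, 56, -19, -8, 5, 62, 16, 39]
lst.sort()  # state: [-19, -8, 5, 16, 25, 39, 56, 62]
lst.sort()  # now [-19, -8, 5, 16, 25, 39, 56, 62]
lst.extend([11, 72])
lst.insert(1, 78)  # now [-19, 78, -8, 5, 16, 25, 39, 56, 62, 11, 72]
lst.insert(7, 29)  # [-19, 78, -8, 5, 16, 25, 39, 29, 56, 62, 11, 72]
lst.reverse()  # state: [72, 11, 62, 56, 29, 39, 25, 16, 5, -8, 78, -19]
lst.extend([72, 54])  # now [72, 11, 62, 56, 29, 39, 25, 16, 5, -8, 78, -19, 72, 54]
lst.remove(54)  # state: [72, 11, 62, 56, 29, 39, 25, 16, 5, -8, 78, -19, 72]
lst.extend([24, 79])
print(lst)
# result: [72, 11, 62, 56, 29, 39, 25, 16, 5, -8, 78, -19, 72, 24, 79]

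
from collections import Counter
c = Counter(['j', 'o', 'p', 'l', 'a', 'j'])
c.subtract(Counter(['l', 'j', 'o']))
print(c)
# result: Counter({'j': 1, 'p': 1, 'a': 1, 'o': 0, 'l': 0})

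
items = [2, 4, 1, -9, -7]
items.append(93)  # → [2, 4, 1, -9, -7, 93]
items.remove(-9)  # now [2, 4, 1, -7, 93]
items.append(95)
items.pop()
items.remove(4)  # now [2, 1, -7, 93]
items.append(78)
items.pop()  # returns 78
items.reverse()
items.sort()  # [-7, 1, 2, 93]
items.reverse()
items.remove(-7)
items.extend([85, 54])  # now [93, 2, 1, 85, 54]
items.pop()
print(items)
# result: [93, 2, 1, 85]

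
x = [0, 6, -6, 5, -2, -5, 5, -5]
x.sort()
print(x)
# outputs [-6, -5, -5, -2, 0, 5, 5, 6]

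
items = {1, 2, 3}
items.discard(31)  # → {1, 2, 3}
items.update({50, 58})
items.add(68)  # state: {1, 2, 3, 50, 58, 68}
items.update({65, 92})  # {1, 2, 3, 50, 58, 65, 68, 92}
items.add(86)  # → {1, 2, 3, 50, 58, 65, 68, 86, 92}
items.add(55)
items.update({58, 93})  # {1, 2, 3, 50, 55, 58, 65, 68, 86, 92, 93}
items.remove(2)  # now {1, 3, 50, 55, 58, 65, 68, 86, 92, 93}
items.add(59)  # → {1, 3, 50, 55, 58, 59, 65, 68, 86, 92, 93}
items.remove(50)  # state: {1, 3, 55, 58, 59, 65, 68, 86, 92, 93}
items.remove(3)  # {1, 55, 58, 59, 65, 68, 86, 92, 93}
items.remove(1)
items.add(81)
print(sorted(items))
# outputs [55, 58, 59, 65, 68, 81, 86, 92, 93]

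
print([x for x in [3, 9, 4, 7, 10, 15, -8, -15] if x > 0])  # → [3, 9, 4, 7, 10, 15]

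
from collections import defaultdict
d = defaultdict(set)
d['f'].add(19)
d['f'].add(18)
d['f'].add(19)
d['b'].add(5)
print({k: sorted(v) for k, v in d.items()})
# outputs {'f': [18, 19], 'b': [5]}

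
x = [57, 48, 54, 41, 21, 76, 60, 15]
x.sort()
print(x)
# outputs [15, 21, 41, 48, 54, 57, 60, 76]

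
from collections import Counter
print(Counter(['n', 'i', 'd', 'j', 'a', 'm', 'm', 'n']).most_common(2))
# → [('n', 2), ('m', 2)]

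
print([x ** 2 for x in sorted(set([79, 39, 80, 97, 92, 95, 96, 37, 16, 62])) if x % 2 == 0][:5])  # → [256, 3844, 6400, 8464, 9216]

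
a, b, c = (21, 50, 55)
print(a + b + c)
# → 126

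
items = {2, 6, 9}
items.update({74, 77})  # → {2, 6, 9, 74, 77}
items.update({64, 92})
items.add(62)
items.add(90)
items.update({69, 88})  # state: {2, 6, 9, 62, 64, 69, 74, 77, 88, 90, 92}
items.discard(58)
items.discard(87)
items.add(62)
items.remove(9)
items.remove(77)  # {2, 6, 62, 64, 69, 74, 88, 90, 92}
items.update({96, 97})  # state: {2, 6, 62, 64, 69, 74, 88, 90, 92, 96, 97}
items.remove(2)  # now {6, 62, 64, 69, 74, 88, 90, 92, 96, 97}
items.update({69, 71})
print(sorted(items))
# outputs [6, 62, 64, 69, 71, 74, 88, 90, 92, 96, 97]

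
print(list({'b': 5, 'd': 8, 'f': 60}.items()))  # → [('b', 5), ('d', 8), ('f', 60)]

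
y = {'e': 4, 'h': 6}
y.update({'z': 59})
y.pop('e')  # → 4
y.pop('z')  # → 59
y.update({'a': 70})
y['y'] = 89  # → {'h': 6, 'a': 70, 'y': 89}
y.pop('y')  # 89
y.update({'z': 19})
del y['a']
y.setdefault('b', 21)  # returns 21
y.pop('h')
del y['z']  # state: {'b': 21}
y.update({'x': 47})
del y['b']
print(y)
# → {'x': 47}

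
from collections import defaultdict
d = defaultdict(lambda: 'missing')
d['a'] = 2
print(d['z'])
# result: missing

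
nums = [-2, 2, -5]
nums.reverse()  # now [-5, 2, -2]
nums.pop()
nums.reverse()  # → [2, -5]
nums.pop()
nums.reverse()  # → [2]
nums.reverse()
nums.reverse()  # [2]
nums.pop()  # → 2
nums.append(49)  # [49]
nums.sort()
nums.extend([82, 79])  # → [49, 82, 79]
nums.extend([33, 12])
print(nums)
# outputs [49, 82, 79, 33, 12]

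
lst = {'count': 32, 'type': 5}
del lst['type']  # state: {'count': 32}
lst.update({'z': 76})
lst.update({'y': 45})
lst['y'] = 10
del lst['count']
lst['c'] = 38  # {'z': 76, 'y': 10, 'c': 38}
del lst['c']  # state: {'z': 76, 'y': 10}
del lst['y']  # {'z': 76}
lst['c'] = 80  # {'z': 76, 'c': 80}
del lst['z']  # {'c': 80}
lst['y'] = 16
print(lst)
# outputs {'c': 80, 'y': 16}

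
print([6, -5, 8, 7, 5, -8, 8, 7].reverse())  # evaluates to None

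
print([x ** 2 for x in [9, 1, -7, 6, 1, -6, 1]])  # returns [81, 1, 49, 36, 1, 36, 1]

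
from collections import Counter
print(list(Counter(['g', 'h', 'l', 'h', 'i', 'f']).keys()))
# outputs ['g', 'h', 'l', 'i', 'f']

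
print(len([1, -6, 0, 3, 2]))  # 5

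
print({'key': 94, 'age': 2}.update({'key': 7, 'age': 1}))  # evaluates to None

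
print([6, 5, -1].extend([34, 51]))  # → None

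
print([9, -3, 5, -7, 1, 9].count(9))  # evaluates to 2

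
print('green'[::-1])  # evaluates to neerg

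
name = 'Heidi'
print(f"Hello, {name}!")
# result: Hello, Heidi!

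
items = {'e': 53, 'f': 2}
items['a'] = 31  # {'e': 53, 'f': 2, 'a': 31}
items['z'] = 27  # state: {'e': 53, 'f': 2, 'a': 31, 'z': 27}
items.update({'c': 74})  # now {'e': 53, 'f': 2, 'a': 31, 'z': 27, 'c': 74}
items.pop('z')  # 27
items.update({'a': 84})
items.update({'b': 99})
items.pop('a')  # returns 84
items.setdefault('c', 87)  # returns 74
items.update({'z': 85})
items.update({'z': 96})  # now {'e': 53, 'f': 2, 'c': 74, 'b': 99, 'z': 96}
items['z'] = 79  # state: {'e': 53, 'f': 2, 'c': 74, 'b': 99, 'z': 79}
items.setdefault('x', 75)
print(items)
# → {'e': 53, 'f': 2, 'c': 74, 'b': 99, 'z': 79, 'x': 75}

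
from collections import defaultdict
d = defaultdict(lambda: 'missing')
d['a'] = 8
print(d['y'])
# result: missing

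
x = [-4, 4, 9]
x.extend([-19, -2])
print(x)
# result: [-4, 4, 9, -19, -2]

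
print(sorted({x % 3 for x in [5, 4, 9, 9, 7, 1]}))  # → [0, 1, 2]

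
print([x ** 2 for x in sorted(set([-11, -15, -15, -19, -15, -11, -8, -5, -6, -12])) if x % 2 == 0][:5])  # [144, 64, 36]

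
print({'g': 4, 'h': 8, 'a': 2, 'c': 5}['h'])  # 8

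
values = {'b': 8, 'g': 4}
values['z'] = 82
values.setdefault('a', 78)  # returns 78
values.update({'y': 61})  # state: {'b': 8, 'g': 4, 'z': 82, 'a': 78, 'y': 61}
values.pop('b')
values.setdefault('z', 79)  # 82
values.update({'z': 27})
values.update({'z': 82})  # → {'g': 4, 'z': 82, 'a': 78, 'y': 61}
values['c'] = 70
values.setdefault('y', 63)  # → 61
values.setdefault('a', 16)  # 78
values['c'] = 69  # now {'g': 4, 'z': 82, 'a': 78, 'y': 61, 'c': 69}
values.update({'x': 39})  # {'g': 4, 'z': 82, 'a': 78, 'y': 61, 'c': 69, 'x': 39}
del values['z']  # {'g': 4, 'a': 78, 'y': 61, 'c': 69, 'x': 39}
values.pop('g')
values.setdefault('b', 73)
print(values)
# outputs {'a': 78, 'y': 61, 'c': 69, 'x': 39, 'b': 73}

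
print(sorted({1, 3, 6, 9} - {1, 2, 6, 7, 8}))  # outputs [3, 9]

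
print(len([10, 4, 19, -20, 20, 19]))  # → 6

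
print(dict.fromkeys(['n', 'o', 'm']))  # {'n': None, 'o': None, 'm': None}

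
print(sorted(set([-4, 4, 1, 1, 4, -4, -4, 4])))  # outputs [-4, 1, 4]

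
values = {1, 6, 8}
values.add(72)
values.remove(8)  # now {1, 6, 72}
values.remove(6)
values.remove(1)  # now {72}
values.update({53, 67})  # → {53, 67, 72}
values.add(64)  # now {53, 64, 67, 72}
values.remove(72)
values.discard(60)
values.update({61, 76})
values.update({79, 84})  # {53, 61, 64, 67, 76, 79, 84}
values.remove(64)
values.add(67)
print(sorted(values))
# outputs [53, 61, 67, 76, 79, 84]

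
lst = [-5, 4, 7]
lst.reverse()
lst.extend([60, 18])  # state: [7, 4, -5, 60, 18]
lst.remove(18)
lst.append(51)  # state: [7, 4, -5, 60, 51]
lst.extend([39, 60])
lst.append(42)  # [7, 4, -5, 60, 51, 39, 60, 42]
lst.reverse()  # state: [42, 60, 39, 51, 60, -5, 4, 7]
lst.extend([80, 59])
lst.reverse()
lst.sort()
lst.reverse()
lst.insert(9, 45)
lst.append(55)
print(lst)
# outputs [80, 60, 60, 59, 51, 42, 39, 7, 4, 45, -5, 55]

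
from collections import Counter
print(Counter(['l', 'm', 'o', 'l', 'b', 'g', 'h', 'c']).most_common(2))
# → [('l', 2), ('m', 1)]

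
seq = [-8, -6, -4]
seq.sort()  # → [-8, -6, -4]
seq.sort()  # [-8, -6, -4]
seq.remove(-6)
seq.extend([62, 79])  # [-8, -4, 62, 79]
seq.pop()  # 79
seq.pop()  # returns 62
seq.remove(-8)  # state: [-4]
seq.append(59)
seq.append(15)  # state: [-4, 59, 15]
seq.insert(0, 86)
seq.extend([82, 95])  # [86, -4, 59, 15, 82, 95]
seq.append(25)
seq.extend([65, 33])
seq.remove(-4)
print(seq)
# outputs [86, 59, 15, 82, 95, 25, 65, 33]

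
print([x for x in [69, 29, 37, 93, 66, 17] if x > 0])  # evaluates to [69, 29, 37, 93, 66, 17]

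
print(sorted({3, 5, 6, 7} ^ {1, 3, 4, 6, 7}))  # [1, 4, 5]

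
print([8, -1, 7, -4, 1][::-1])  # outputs [1, -4, 7, -1, 8]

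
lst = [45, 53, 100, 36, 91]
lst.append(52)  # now [45, 53, 100, 36, 91, 52]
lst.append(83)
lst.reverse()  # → [83, 52, 91, 36, 100, 53, 45]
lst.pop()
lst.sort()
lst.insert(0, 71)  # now [71, 36, 52, 53, 83, 91, 100]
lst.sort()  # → [36, 52, 53, 71, 83, 91, 100]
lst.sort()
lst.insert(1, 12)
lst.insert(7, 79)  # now [36, 12, 52, 53, 71, 83, 91, 79, 100]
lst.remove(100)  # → [36, 12, 52, 53, 71, 83, 91, 79]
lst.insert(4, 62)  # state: [36, 12, 52, 53, 62, 71, 83, 91, 79]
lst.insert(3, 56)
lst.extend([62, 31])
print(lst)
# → [36, 12, 52, 56, 53, 62, 71, 83, 91, 79, 62, 31]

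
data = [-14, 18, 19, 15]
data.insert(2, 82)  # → [-14, 18, 82, 19, 15]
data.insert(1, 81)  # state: [-14, 81, 18, 82, 19, 15]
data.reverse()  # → [15, 19, 82, 18, 81, -14]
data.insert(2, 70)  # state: [15, 19, 70, 82, 18, 81, -14]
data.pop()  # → -14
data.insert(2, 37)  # [15, 19, 37, 70, 82, 18, 81]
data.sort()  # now [15, 18, 19, 37, 70, 81, 82]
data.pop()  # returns 82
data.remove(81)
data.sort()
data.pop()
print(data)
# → [15, 18, 19, 37]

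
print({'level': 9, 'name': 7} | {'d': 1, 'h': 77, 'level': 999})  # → {'level': 999, 'name': 7, 'd': 1, 'h': 77}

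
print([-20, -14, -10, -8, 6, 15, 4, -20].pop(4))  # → 6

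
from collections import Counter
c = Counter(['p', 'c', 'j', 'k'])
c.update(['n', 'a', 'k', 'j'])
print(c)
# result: Counter({'j': 2, 'k': 2, 'p': 1, 'c': 1, 'n': 1, 'a': 1})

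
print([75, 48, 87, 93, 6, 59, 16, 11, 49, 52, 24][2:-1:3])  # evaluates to [87, 59, 49]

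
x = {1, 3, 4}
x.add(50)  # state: {1, 3, 4, 50}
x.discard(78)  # {1, 3, 4, 50}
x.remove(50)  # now {1, 3, 4}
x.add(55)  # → {1, 3, 4, 55}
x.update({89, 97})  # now {1, 3, 4, 55, 89, 97}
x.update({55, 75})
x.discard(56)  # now {1, 3, 4, 55, 75, 89, 97}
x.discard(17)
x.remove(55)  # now {1, 3, 4, 75, 89, 97}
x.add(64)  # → {1, 3, 4, 64, 75, 89, 97}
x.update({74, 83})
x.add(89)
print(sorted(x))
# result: [1, 3, 4, 64, 74, 75, 83, 89, 97]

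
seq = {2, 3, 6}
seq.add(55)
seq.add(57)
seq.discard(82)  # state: {2, 3, 6, 55, 57}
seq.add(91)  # {2, 3, 6, 55, 57, 91}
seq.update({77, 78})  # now {2, 3, 6, 55, 57, 77, 78, 91}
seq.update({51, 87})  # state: {2, 3, 6, 51, 55, 57, 77, 78, 87, 91}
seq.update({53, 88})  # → {2, 3, 6, 51, 53, 55, 57, 77, 78, 87, 88, 91}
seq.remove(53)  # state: {2, 3, 6, 51, 55, 57, 77, 78, 87, 88, 91}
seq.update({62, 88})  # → {2, 3, 6, 51, 55, 57, 62, 77, 78, 87, 88, 91}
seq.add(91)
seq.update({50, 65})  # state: {2, 3, 6, 50, 51, 55, 57, 62, 65, 77, 78, 87, 88, 91}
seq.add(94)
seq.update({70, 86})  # {2, 3, 6, 50, 51, 55, 57, 62, 65, 70, 77, 78, 86, 87, 88, 91, 94}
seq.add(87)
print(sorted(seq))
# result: [2, 3, 6, 50, 51, 55, 57, 62, 65, 70, 77, 78, 86, 87, 88, 91, 94]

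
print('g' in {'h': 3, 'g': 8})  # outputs True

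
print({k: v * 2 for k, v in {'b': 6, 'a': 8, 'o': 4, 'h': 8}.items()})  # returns {'b': 12, 'a': 16, 'o': 8, 'h': 16}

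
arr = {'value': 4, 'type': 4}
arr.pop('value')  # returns 4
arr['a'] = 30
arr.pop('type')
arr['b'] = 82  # {'a': 30, 'b': 82}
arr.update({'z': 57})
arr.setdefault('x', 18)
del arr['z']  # {'a': 30, 'b': 82, 'x': 18}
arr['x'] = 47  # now {'a': 30, 'b': 82, 'x': 47}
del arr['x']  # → {'a': 30, 'b': 82}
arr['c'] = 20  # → {'a': 30, 'b': 82, 'c': 20}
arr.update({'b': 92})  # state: {'a': 30, 'b': 92, 'c': 20}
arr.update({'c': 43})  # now {'a': 30, 'b': 92, 'c': 43}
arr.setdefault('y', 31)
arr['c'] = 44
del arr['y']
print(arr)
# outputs {'a': 30, 'b': 92, 'c': 44}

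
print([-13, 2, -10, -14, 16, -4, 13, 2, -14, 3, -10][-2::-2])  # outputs [3, 2, -4, -14, 2]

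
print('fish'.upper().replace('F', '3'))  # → 3ISH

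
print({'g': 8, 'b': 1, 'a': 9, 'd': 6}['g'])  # 8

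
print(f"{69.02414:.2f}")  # 69.02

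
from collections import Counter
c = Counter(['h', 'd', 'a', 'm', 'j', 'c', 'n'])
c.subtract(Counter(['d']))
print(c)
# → Counter({'h': 1, 'a': 1, 'm': 1, 'j': 1, 'c': 1, 'n': 1, 'd': 0})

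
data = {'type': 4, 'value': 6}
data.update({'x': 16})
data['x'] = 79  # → {'type': 4, 'value': 6, 'x': 79}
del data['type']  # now {'value': 6, 'x': 79}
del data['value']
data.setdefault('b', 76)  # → 76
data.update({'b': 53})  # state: {'x': 79, 'b': 53}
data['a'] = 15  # {'x': 79, 'b': 53, 'a': 15}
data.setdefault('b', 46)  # 53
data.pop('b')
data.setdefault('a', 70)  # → 15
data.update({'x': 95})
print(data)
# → {'x': 95, 'a': 15}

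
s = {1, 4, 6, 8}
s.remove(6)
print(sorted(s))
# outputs [1, 4, 8]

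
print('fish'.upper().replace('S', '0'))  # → FI0H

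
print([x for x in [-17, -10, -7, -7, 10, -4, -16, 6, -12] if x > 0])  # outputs [10, 6]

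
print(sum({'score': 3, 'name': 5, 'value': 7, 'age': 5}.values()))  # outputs 20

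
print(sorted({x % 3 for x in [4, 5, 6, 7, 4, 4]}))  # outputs [0, 1, 2]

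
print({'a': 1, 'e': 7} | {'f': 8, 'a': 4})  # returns {'a': 4, 'e': 7, 'f': 8}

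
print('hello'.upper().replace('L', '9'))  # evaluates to HE99O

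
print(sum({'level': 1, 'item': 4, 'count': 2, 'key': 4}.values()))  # 11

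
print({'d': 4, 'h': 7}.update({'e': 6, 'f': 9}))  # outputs None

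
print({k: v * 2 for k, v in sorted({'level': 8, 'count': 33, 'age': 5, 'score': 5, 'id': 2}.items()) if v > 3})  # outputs {'age': 10, 'count': 66, 'level': 16, 'score': 10}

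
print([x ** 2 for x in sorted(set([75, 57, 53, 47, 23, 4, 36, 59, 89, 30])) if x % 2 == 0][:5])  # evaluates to [16, 900, 1296]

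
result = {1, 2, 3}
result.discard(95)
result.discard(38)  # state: {1, 2, 3}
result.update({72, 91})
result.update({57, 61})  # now {1, 2, 3, 57, 61, 72, 91}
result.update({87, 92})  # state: {1, 2, 3, 57, 61, 72, 87, 91, 92}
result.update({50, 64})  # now {1, 2, 3, 50, 57, 61, 64, 72, 87, 91, 92}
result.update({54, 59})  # {1, 2, 3, 50, 54, 57, 59, 61, 64, 72, 87, 91, 92}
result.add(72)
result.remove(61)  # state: {1, 2, 3, 50, 54, 57, 59, 64, 72, 87, 91, 92}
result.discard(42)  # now {1, 2, 3, 50, 54, 57, 59, 64, 72, 87, 91, 92}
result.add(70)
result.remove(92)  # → {1, 2, 3, 50, 54, 57, 59, 64, 70, 72, 87, 91}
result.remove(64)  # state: {1, 2, 3, 50, 54, 57, 59, 70, 72, 87, 91}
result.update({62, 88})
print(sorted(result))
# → [1, 2, 3, 50, 54, 57, 59, 62, 70, 72, 87, 88, 91]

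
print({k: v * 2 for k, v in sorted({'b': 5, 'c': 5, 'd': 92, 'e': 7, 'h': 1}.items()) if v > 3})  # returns {'b': 10, 'c': 10, 'd': 184, 'e': 14}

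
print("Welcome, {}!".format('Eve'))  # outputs Welcome, Eve!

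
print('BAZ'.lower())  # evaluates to baz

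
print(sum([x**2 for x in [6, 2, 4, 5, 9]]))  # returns 162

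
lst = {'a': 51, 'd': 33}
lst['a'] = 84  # {'a': 84, 'd': 33}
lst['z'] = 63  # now {'a': 84, 'd': 33, 'z': 63}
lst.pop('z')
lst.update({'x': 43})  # {'a': 84, 'd': 33, 'x': 43}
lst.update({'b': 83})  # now {'a': 84, 'd': 33, 'x': 43, 'b': 83}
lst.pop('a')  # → 84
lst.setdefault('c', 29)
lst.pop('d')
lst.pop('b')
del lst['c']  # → {'x': 43}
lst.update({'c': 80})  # {'x': 43, 'c': 80}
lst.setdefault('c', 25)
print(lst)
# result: {'x': 43, 'c': 80}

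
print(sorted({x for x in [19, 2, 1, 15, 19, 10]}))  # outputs [1, 2, 10, 15, 19]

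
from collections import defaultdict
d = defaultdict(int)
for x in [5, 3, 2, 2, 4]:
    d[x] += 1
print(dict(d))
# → {5: 1, 3: 1, 2: 2, 4: 1}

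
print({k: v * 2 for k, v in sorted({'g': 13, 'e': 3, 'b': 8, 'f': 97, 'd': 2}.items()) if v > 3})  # {'b': 16, 'f': 194, 'g': 26}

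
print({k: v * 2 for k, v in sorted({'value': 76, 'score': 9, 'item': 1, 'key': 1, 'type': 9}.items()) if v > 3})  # {'score': 18, 'type': 18, 'value': 152}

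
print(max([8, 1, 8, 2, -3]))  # 8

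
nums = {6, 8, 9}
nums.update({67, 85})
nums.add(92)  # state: {6, 8, 9, 67, 85, 92}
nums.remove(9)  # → {6, 8, 67, 85, 92}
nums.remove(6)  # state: {8, 67, 85, 92}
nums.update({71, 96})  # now {8, 67, 71, 85, 92, 96}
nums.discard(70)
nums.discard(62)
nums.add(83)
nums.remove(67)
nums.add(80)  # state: {8, 71, 80, 83, 85, 92, 96}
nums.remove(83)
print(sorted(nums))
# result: [8, 71, 80, 85, 92, 96]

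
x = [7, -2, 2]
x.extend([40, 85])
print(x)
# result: [7, -2, 2, 40, 85]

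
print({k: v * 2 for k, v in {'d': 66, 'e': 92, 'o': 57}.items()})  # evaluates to {'d': 132, 'e': 184, 'o': 114}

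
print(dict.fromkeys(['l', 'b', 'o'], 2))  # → {'l': 2, 'b': 2, 'o': 2}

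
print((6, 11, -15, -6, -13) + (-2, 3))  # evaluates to (6, 11, -15, -6, -13, -2, 3)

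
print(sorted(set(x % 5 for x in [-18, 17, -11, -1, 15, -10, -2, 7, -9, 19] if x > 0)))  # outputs [0, 2, 4]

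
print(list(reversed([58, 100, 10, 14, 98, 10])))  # [10, 98, 14, 10, 100, 58]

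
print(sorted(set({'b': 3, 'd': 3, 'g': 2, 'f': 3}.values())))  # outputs [2, 3]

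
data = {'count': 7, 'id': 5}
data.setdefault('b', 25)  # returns 25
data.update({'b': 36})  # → {'count': 7, 'id': 5, 'b': 36}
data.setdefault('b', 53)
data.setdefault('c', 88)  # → 88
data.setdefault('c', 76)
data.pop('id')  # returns 5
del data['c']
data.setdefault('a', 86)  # 86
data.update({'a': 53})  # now {'count': 7, 'b': 36, 'a': 53}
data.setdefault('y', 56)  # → 56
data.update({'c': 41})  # {'count': 7, 'b': 36, 'a': 53, 'y': 56, 'c': 41}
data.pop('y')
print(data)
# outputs {'count': 7, 'b': 36, 'a': 53, 'c': 41}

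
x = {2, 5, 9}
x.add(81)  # {2, 5, 9, 81}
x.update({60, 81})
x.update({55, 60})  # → {2, 5, 9, 55, 60, 81}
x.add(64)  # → {2, 5, 9, 55, 60, 64, 81}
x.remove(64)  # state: {2, 5, 9, 55, 60, 81}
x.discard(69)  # {2, 5, 9, 55, 60, 81}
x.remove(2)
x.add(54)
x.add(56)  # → {5, 9, 54, 55, 56, 60, 81}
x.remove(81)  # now {5, 9, 54, 55, 56, 60}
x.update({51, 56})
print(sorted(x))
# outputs [5, 9, 51, 54, 55, 56, 60]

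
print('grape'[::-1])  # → eparg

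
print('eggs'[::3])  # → es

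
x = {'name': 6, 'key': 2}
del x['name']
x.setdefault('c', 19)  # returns 19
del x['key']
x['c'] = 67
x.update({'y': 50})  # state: {'c': 67, 'y': 50}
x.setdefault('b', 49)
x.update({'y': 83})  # {'c': 67, 'y': 83, 'b': 49}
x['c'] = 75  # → {'c': 75, 'y': 83, 'b': 49}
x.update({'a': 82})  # {'c': 75, 'y': 83, 'b': 49, 'a': 82}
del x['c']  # {'y': 83, 'b': 49, 'a': 82}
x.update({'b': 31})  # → {'y': 83, 'b': 31, 'a': 82}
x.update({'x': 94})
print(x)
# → {'y': 83, 'b': 31, 'a': 82, 'x': 94}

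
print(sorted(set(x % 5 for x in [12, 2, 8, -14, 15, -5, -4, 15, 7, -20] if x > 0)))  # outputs [0, 2, 3]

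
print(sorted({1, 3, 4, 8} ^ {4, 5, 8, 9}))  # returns [1, 3, 5, 9]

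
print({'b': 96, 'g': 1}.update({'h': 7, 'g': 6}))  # None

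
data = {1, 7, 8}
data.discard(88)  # {1, 7, 8}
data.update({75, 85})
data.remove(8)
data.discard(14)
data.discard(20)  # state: {1, 7, 75, 85}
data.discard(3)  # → {1, 7, 75, 85}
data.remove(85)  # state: {1, 7, 75}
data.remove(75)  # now {1, 7}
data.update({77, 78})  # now {1, 7, 77, 78}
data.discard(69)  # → {1, 7, 77, 78}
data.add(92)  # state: {1, 7, 77, 78, 92}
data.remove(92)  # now {1, 7, 77, 78}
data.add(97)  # {1, 7, 77, 78, 97}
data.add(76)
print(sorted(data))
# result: [1, 7, 76, 77, 78, 97]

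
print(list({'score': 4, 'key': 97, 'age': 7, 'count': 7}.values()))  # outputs [4, 97, 7, 7]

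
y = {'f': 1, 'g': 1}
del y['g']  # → {'f': 1}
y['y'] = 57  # {'f': 1, 'y': 57}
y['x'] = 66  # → {'f': 1, 'y': 57, 'x': 66}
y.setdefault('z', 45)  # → 45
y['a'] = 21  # {'f': 1, 'y': 57, 'x': 66, 'z': 45, 'a': 21}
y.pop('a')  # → 21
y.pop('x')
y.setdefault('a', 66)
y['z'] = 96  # {'f': 1, 'y': 57, 'z': 96, 'a': 66}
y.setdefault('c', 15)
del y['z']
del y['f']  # {'y': 57, 'a': 66, 'c': 15}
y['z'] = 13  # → {'y': 57, 'a': 66, 'c': 15, 'z': 13}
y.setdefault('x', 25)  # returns 25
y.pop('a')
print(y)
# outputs {'y': 57, 'c': 15, 'z': 13, 'x': 25}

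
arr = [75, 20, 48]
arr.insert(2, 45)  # [75, 20, 45, 48]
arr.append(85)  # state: [75, 20, 45, 48, 85]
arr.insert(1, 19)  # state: [75, 19, 20, 45, 48, 85]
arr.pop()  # 85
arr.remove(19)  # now [75, 20, 45, 48]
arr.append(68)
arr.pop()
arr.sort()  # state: [20, 45, 48, 75]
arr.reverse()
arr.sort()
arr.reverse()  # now [75, 48, 45, 20]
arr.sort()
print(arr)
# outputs [20, 45, 48, 75]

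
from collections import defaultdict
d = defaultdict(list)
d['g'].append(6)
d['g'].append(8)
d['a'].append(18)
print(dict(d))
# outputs {'g': [6, 8], 'a': [18]}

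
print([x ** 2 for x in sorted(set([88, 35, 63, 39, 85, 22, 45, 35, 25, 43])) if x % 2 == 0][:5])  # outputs [484, 7744]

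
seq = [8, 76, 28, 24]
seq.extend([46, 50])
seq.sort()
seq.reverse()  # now [76, 50, 46, 28, 24, 8]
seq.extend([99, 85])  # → [76, 50, 46, 28, 24, 8, 99, 85]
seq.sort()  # [8, 24, 28, 46, 50, 76, 85, 99]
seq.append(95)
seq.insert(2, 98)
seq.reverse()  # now [95, 99, 85, 76, 50, 46, 28, 98, 24, 8]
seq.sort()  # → [8, 24, 28, 46, 50, 76, 85, 95, 98, 99]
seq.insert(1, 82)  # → [8, 82, 24, 28, 46, 50, 76, 85, 95, 98, 99]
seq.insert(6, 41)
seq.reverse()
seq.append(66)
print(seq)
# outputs [99, 98, 95, 85, 76, 41, 50, 46, 28, 24, 82, 8, 66]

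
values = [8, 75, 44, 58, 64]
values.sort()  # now [8, 44, 58, 64, 75]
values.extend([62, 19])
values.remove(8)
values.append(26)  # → [44, 58, 64, 75, 62, 19, 26]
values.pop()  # 26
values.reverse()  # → [19, 62, 75, 64, 58, 44]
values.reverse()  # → [44, 58, 64, 75, 62, 19]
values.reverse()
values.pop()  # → 44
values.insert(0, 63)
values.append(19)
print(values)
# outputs [63, 19, 62, 75, 64, 58, 19]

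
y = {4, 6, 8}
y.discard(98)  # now {4, 6, 8}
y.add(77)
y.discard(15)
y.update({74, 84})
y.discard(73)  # {4, 6, 8, 74, 77, 84}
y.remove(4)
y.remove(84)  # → {6, 8, 74, 77}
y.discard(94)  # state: {6, 8, 74, 77}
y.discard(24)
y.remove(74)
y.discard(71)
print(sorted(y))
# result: [6, 8, 77]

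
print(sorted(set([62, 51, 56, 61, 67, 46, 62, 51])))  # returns [46, 51, 56, 61, 62, 67]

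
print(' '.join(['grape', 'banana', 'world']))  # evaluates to grape banana world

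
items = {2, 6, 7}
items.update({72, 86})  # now {2, 6, 7, 72, 86}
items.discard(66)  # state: {2, 6, 7, 72, 86}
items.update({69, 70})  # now {2, 6, 7, 69, 70, 72, 86}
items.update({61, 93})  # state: {2, 6, 7, 61, 69, 70, 72, 86, 93}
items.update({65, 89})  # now {2, 6, 7, 61, 65, 69, 70, 72, 86, 89, 93}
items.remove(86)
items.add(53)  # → {2, 6, 7, 53, 61, 65, 69, 70, 72, 89, 93}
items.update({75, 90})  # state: {2, 6, 7, 53, 61, 65, 69, 70, 72, 75, 89, 90, 93}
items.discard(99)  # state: {2, 6, 7, 53, 61, 65, 69, 70, 72, 75, 89, 90, 93}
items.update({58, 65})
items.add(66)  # {2, 6, 7, 53, 58, 61, 65, 66, 69, 70, 72, 75, 89, 90, 93}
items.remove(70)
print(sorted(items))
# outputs [2, 6, 7, 53, 58, 61, 65, 66, 69, 72, 75, 89, 90, 93]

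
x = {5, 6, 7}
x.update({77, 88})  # {5, 6, 7, 77, 88}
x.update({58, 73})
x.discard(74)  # {5, 6, 7, 58, 73, 77, 88}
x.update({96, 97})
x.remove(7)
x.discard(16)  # {5, 6, 58, 73, 77, 88, 96, 97}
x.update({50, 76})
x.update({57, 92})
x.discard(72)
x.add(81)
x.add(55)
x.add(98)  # {5, 6, 50, 55, 57, 58, 73, 76, 77, 81, 88, 92, 96, 97, 98}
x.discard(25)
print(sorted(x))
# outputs [5, 6, 50, 55, 57, 58, 73, 76, 77, 81, 88, 92, 96, 97, 98]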